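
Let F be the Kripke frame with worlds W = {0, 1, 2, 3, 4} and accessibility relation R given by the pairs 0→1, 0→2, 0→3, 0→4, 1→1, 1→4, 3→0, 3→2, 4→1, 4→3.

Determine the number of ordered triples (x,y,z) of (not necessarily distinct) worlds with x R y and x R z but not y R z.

18

Enumerating: (0,1,2), (0,1,3), (0,2,1), (0,2,2), (0,2,3), (0,2,4), (0,3,1), (0,3,3), (0,3,4), (0,4,2), (0,4,4), (1,4,4), (3,0,0), (3,2,0), (3,2,2), (4,1,3), (4,3,1), (4,3,3).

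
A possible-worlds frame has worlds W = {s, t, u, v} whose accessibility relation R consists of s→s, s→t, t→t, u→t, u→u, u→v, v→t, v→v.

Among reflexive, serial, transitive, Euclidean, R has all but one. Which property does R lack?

Reflexive: yes — every world is R-related to itself.
Serial: yes — every world has a successor (e.g. s R s).
Transitive: yes — every two-step R-path is closed by a direct edge.
Euclidean: no — u R t and u R v, but not t R v.
Only Euclidean fails.

Euclidean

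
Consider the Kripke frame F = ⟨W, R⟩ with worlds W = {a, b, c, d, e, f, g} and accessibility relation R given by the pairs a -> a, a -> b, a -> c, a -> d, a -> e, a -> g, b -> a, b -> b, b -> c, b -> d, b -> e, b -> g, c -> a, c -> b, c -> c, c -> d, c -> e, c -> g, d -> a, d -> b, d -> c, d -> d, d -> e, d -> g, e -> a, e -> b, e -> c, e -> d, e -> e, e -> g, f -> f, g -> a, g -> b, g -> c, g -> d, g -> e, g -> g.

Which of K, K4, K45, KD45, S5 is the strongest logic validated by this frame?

Transitive (axiom 4): yes — every two-step R-path is closed by a direct edge.
Euclidean (axiom 5): yes — any two successors of a common world are R-related.
Serial (axiom D): yes — every world has a successor (e.g. a R a).
Reflexive (axiom T): yes — every world is R-related to itself.
So F validates K, K4, K45, KD45, S5. The strongest is S5.

S5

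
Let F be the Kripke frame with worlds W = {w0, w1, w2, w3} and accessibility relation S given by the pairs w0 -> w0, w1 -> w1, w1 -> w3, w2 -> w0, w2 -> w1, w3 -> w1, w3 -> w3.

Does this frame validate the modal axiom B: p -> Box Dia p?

Axiom B corresponds to the accessibility relation being symmetric.
Symmetric: no — w2 S w0 but not w0 S w2.

No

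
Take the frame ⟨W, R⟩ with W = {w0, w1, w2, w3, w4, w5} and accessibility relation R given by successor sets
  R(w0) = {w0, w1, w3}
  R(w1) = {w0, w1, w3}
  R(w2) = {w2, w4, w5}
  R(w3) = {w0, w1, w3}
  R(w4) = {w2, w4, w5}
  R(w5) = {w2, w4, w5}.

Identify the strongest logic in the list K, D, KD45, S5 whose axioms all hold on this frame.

Serial (axiom D): yes — every world has a successor (e.g. w0 R w0).
Euclidean (axiom 5): yes — any two successors of a common world are R-related.
Transitive (axiom 4): yes — every two-step R-path is closed by a direct edge.
Reflexive (axiom T): yes — every world is R-related to itself.
So F validates K, D, KD45, S5. The strongest is S5.

S5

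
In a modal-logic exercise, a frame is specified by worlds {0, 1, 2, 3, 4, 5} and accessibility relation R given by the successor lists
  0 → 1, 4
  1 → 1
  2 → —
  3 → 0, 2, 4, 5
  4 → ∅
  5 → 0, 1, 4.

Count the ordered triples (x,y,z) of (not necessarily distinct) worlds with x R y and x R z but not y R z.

22

Enumerating: (0,1,4), (0,4,1), (0,4,4), (3,0,0), (3,0,2), (3,0,5), (3,2,0), (3,2,2), (3,2,4), (3,2,5), (3,4,0), (3,4,2), … and 10 more.
Total: 22.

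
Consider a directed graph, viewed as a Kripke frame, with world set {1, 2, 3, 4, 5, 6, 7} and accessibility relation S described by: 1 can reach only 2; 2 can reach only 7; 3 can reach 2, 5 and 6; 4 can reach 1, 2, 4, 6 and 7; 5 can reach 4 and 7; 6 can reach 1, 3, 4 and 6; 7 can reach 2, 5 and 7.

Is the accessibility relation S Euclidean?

No

Euclidean: no — 3 S 2 and 3 S 5, but not 2 S 5.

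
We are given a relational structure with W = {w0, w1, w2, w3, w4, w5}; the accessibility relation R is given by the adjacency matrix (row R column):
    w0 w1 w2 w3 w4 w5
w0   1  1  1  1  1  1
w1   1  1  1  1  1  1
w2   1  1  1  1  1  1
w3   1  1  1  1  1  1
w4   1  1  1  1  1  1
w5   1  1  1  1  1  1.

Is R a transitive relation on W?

Transitive: yes — every two-step R-path is closed by a direct edge.

Yes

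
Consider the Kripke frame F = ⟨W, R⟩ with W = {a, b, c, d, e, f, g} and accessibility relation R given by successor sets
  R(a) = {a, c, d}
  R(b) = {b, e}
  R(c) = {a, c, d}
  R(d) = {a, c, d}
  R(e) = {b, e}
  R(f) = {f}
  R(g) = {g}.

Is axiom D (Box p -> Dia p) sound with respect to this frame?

Yes

The schema D characterises exactly the serial frames.
Serial: yes — every world has a successor (e.g. a R a).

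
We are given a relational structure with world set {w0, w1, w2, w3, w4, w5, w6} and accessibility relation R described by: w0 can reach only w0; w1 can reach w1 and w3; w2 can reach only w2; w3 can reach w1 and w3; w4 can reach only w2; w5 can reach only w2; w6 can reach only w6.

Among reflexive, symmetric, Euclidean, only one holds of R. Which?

Euclidean

Reflexive: no — w4 is not related to itself.
Symmetric: no — w4 R w2 but not w2 R w4.
Euclidean: yes — any two successors of a common world are R-related.
Only Euclidean holds.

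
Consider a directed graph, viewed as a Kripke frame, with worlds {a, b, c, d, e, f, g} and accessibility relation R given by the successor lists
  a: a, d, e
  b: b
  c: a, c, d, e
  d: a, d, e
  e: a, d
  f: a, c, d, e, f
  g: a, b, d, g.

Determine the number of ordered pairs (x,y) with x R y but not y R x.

Enumerating: (c,a), (c,d), (c,e), (f,a), (f,c), (f,d), (f,e), (g,a), (g,b), (g,d).

10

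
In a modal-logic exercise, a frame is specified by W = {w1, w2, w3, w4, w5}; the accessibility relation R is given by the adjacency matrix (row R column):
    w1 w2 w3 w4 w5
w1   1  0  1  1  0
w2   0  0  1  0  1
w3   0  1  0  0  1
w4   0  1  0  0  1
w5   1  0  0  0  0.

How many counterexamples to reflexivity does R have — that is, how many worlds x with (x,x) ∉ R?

Enumerating: w2, w3, w4, w5.

4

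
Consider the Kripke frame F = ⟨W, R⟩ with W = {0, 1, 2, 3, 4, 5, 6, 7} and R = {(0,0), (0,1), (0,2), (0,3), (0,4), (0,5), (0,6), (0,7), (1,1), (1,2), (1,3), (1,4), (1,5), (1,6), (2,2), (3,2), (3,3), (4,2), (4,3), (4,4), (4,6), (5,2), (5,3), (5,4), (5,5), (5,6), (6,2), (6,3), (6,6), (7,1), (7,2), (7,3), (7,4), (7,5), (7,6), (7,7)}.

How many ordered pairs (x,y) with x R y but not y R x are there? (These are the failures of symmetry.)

28

Enumerating: (0,1), (0,2), (0,3), (0,4), (0,5), (0,6), (0,7), (1,2), (1,3), (1,4), (1,5), (1,6), … and 16 more.
Total: 28.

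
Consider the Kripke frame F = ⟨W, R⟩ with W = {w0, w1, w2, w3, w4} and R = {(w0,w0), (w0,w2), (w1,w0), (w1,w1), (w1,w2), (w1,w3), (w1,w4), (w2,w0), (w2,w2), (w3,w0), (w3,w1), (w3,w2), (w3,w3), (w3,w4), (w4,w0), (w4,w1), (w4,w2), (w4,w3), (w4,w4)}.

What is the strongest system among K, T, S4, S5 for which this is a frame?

S4

Reflexive (axiom T): yes — every world is R-related to itself.
Transitive (axiom 4): yes — every two-step R-path is closed by a direct edge.
Euclidean (axiom 5): no — w1 R w0 and w1 R w3, but not w0 R w3.
So F validates K, T, S4; S5 would additionally require R to be Euclidean. The strongest is S4.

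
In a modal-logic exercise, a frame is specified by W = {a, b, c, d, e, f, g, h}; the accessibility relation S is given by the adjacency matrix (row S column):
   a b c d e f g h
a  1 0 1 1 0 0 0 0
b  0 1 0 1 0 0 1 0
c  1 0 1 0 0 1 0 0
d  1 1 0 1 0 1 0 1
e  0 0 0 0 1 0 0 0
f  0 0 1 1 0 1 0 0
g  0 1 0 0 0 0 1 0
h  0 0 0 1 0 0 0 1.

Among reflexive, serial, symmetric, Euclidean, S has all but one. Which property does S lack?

Euclidean

Reflexive: yes — every world is S-related to itself.
Serial: yes — every world has a successor (e.g. a S a).
Symmetric: yes — every pair in S has its reverse in S.
Euclidean: no — a S c and a S d, but not c S d.
Only Euclidean fails.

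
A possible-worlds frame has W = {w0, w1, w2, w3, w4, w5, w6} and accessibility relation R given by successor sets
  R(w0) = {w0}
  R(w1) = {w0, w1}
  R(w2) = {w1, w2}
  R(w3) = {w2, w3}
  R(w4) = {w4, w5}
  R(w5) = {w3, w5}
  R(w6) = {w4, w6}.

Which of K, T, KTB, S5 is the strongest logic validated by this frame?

Reflexive (axiom T): yes — every world is R-related to itself.
Symmetric (axiom B): no — w1 R w0 but not w0 R w1.
Euclidean (axiom 5): no — w1 R w0 and w1 R w1, but not w0 R w1.
So F validates K, T; KTB would additionally require R to be symmetric. The strongest is T.

T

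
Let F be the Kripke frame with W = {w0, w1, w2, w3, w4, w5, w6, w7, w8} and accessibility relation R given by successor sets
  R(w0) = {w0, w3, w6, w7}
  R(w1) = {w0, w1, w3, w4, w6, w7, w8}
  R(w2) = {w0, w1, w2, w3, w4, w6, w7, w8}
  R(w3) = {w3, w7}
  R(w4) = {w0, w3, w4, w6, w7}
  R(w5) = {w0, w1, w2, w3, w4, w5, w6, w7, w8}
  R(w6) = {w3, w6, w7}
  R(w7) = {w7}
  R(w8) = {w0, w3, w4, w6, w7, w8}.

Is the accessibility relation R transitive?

Transitive: yes — every two-step R-path is closed by a direct edge.

Yes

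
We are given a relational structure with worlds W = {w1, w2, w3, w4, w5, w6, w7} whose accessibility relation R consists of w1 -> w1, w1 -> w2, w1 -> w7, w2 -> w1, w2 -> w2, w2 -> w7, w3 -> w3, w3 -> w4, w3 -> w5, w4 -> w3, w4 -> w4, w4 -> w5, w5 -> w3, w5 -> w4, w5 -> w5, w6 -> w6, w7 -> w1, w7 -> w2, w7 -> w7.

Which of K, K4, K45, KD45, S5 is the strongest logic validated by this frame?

Transitive (axiom 4): yes — every two-step R-path is closed by a direct edge.
Euclidean (axiom 5): yes — any two successors of a common world are R-related.
Serial (axiom D): yes — every world has a successor (e.g. w1 R w1).
Reflexive (axiom T): yes — every world is R-related to itself.
So F validates K, K4, K45, KD45, S5. The strongest is S5.

S5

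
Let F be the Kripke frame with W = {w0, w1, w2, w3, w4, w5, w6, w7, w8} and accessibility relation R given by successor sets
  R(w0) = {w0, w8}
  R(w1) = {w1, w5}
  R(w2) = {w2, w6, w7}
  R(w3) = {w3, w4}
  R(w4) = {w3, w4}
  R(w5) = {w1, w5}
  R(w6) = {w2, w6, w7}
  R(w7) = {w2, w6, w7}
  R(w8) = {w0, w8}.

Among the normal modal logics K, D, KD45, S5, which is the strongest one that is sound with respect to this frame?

S5

Serial (axiom D): yes — every world has a successor (e.g. w0 R w0).
Euclidean (axiom 5): yes — any two successors of a common world are R-related.
Transitive (axiom 4): yes — every two-step R-path is closed by a direct edge.
Reflexive (axiom T): yes — every world is R-related to itself.
So F validates K, D, KD45, S5. The strongest is S5.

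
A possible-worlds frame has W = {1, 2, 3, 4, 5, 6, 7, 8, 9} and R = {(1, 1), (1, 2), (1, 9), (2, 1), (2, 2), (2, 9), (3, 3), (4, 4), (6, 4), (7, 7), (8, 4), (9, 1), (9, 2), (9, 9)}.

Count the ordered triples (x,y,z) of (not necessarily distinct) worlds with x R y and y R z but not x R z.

0

R is transitive; there are no such tuples.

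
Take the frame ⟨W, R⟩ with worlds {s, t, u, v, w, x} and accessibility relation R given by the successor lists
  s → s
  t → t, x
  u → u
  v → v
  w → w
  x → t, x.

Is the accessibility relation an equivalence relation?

Reflexive: yes — every world is R-related to itself.
Symmetric: yes — every pair in R has its reverse in R.
Transitive: yes — every two-step R-path is closed by a direct edge.
So R is an equivalence relation.

Yes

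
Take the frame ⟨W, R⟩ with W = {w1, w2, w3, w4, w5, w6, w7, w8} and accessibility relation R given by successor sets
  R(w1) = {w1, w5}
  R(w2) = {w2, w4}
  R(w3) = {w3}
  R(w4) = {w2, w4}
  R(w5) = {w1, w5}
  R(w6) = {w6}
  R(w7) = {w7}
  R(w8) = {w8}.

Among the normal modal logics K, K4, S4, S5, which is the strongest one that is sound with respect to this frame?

Transitive (axiom 4): yes — every two-step R-path is closed by a direct edge.
Reflexive (axiom T): yes — every world is R-related to itself.
Euclidean (axiom 5): yes — any two successors of a common world are R-related.
So F validates K, K4, S4, S5. The strongest is S5.

S5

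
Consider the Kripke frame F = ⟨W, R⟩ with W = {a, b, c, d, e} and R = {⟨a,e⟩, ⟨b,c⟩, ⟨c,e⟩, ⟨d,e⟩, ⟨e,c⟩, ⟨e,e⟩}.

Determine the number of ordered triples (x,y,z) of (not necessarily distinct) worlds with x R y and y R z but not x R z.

Enumerating: (a,e,c), (b,c,e), (c,e,c), (d,e,c).

4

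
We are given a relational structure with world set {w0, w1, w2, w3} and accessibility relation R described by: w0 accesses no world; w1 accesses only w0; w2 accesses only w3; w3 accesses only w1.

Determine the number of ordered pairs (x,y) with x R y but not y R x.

Enumerating: (w1,w0), (w2,w3), (w3,w1).

3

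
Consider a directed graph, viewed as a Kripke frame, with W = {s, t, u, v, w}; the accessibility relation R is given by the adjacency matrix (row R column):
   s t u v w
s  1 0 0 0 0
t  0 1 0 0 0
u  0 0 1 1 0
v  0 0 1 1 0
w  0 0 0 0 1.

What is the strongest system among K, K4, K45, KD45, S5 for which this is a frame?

Transitive (axiom 4): yes — every two-step R-path is closed by a direct edge.
Euclidean (axiom 5): yes — any two successors of a common world are R-related.
Serial (axiom D): yes — every world has a successor (e.g. s R s).
Reflexive (axiom T): yes — every world is R-related to itself.
So F validates K, K4, K45, KD45, S5. The strongest is S5.

S5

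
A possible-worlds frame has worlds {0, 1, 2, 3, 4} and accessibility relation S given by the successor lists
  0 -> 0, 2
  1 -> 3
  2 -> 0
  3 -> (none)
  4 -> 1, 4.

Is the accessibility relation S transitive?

No

Transitive: no — 4 S 1 and 1 S 3, but not 4 S 3.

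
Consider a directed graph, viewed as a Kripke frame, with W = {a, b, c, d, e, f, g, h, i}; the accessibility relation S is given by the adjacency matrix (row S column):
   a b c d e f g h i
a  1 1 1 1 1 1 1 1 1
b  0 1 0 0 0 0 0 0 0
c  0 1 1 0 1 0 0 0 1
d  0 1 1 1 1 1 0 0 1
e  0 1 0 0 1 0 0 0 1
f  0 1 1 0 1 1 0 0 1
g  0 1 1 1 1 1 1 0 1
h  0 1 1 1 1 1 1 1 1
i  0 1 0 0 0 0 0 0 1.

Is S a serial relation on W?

Yes

Serial: yes — every world has a successor (e.g. a S a).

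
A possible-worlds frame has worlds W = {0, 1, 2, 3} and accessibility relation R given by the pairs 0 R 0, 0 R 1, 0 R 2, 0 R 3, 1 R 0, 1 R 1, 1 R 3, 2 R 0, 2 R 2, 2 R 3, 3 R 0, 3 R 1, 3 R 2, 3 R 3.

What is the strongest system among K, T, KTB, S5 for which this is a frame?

Reflexive (axiom T): yes — every world is R-related to itself.
Symmetric (axiom B): yes — every pair in R has its reverse in R.
Euclidean (axiom 5): no — 0 R 1 and 0 R 2, but not 1 R 2.
So F validates K, T, KTB; S5 would additionally require R to be Euclidean. The strongest is KTB.

KTB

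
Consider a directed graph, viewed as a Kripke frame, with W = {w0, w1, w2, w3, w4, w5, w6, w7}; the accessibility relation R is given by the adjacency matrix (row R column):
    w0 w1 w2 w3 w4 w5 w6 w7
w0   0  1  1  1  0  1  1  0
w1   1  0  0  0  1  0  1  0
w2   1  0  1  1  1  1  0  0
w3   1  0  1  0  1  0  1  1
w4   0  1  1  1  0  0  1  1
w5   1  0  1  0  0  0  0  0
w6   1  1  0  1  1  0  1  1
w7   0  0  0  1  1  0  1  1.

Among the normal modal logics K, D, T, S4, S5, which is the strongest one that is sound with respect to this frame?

D

Serial (axiom D): yes — every world has a successor (e.g. w0 R w1).
Reflexive (axiom T): no — w0 is not related to itself.
Transitive (axiom 4): no — w0 R w1 and w1 R w4, but not w0 R w4.
Euclidean (axiom 5): no — w0 R w1 and w0 R w2, but not w1 R w2.
So F validates K, D; T would additionally require R to be reflexive. The strongest is D.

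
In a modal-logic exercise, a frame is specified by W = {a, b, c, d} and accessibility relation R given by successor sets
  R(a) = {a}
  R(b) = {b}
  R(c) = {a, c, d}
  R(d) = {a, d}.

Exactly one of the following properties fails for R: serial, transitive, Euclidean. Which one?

Serial: yes — every world has a successor (e.g. a R a).
Transitive: yes — every two-step R-path is closed by a direct edge.
Euclidean: no — c R a and c R d, but not a R d.
Only Euclidean fails.

Euclidean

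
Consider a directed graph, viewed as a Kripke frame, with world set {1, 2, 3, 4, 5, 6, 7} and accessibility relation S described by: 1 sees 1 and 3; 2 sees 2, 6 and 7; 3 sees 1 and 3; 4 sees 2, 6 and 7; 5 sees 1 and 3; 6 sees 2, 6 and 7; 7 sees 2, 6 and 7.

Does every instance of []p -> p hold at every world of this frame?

Axiom T corresponds to the accessibility relation being reflexive.
Reflexive: no — 4 is not related to itself.

No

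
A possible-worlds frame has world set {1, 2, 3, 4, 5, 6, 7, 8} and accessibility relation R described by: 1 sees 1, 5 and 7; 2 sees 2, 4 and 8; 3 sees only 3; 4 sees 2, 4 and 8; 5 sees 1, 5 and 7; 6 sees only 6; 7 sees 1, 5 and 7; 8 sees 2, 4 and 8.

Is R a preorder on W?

Yes

Reflexive: yes — every world is R-related to itself.
Transitive: yes — every two-step R-path is closed by a direct edge.
So R is a preorder.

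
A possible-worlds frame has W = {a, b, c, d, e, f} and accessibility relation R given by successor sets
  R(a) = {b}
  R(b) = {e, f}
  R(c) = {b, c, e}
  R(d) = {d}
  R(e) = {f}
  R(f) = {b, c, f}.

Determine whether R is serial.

Serial: yes — every world has a successor (e.g. a R b).

Yes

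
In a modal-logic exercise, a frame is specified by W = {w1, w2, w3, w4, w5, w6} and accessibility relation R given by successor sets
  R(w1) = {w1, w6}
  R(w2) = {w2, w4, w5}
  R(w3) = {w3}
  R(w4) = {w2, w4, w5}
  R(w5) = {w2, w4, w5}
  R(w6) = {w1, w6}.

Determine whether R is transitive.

Transitive: yes — every two-step R-path is closed by a direct edge.

Yes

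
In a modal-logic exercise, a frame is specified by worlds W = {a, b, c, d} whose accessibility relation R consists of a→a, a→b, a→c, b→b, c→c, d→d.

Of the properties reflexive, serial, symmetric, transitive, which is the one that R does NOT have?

symmetric

Reflexive: yes — every world is R-related to itself.
Serial: yes — every world has a successor (e.g. a R a).
Symmetric: no — a R b but not b R a.
Transitive: yes — every two-step R-path is closed by a direct edge.
Only symmetric fails.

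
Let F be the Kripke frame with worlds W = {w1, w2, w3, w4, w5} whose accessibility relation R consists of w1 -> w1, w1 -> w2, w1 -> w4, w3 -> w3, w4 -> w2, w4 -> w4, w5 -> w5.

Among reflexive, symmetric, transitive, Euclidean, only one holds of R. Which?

Reflexive: no — w2 is not related to itself.
Symmetric: no — w1 R w2 but not w2 R w1.
Transitive: yes — every two-step R-path is closed by a direct edge.
Euclidean: no — w1 R w2 and w1 R w4, but not w2 R w4.
Only transitive holds.

transitive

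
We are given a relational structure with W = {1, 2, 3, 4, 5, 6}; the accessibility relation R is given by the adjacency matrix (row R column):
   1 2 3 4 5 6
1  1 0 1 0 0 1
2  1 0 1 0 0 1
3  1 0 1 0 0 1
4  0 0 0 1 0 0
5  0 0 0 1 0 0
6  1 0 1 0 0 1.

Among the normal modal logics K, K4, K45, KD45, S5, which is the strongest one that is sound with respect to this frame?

KD45

Transitive (axiom 4): yes — every two-step R-path is closed by a direct edge.
Euclidean (axiom 5): yes — any two successors of a common world are R-related.
Serial (axiom D): yes — every world has a successor (e.g. 1 R 1).
Reflexive (axiom T): no — 2 is not related to itself.
So F validates K, K4, K45, KD45; S5 would additionally require R to be reflexive. The strongest is KD45.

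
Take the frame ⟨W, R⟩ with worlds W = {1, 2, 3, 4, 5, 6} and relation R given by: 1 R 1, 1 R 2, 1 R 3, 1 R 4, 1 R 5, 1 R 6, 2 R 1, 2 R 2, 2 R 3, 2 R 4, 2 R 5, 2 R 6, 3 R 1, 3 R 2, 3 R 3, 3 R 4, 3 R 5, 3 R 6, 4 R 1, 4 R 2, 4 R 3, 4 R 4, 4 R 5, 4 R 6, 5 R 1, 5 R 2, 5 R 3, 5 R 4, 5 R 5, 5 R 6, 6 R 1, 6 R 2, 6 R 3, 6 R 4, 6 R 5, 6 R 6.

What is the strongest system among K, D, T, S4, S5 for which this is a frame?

Serial (axiom D): yes — every world has a successor (e.g. 1 R 1).
Reflexive (axiom T): yes — every world is R-related to itself.
Transitive (axiom 4): yes — every two-step R-path is closed by a direct edge.
Euclidean (axiom 5): yes — any two successors of a common world are R-related.
So F validates K, D, T, S4, S5. The strongest is S5.

S5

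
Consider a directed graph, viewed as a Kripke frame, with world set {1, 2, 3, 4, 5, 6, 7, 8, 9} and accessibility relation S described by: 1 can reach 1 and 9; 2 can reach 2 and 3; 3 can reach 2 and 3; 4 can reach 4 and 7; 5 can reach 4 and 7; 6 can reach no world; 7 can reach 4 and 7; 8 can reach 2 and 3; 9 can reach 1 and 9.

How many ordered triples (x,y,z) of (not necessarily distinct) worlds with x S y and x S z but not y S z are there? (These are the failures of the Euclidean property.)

S is Euclidean; there are no such tuples.

0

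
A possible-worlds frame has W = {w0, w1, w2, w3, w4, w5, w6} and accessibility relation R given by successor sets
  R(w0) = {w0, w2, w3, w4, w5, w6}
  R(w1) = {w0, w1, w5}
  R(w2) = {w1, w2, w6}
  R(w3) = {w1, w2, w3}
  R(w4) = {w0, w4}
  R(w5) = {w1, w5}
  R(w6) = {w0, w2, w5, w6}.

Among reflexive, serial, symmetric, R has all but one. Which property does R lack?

Reflexive: yes — every world is R-related to itself.
Serial: yes — every world has a successor (e.g. w0 R w0).
Symmetric: no — w0 R w2 but not w2 R w0.
Only symmetric fails.

symmetric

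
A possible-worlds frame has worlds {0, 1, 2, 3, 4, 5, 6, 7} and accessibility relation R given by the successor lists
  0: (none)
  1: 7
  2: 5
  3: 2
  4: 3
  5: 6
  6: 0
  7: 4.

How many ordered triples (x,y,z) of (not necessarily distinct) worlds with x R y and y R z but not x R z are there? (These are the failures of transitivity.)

6

Enumerating: (1,7,4), (2,5,6), (3,2,5), (4,3,2), (5,6,0), (7,4,3).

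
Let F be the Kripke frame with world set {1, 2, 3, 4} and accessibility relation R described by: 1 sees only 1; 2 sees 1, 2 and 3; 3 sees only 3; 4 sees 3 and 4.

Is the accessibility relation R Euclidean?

Euclidean: no — 2 R 1 and 2 R 3, but not 1 R 3.

No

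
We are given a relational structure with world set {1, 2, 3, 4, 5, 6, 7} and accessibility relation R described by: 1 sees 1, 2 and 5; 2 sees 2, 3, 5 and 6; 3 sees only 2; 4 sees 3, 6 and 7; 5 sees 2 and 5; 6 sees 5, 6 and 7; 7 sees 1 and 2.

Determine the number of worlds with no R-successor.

0

R is serial; there are no such worlds.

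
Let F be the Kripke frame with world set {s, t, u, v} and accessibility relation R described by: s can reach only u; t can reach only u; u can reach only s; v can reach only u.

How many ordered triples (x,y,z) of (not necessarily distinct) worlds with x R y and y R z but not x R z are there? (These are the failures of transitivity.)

4

Enumerating: (s,u,s), (t,u,s), (u,s,u), (v,u,s).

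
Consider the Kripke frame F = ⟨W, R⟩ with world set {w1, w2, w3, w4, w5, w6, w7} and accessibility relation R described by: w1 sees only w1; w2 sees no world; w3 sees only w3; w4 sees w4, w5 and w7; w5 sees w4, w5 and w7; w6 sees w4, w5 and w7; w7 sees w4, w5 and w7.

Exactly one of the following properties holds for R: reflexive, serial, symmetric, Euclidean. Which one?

Reflexive: no — w2 is not related to itself.
Serial: no — w2 has no R-successor.
Symmetric: no — w6 R w4 but not w4 R w6.
Euclidean: yes — any two successors of a common world are R-related.
Only Euclidean holds.

Euclidean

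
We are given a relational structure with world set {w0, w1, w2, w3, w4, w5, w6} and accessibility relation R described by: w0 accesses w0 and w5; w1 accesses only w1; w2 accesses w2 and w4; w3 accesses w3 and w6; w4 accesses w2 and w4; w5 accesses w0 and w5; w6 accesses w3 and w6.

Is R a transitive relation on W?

Yes

Transitive: yes — every two-step R-path is closed by a direct edge.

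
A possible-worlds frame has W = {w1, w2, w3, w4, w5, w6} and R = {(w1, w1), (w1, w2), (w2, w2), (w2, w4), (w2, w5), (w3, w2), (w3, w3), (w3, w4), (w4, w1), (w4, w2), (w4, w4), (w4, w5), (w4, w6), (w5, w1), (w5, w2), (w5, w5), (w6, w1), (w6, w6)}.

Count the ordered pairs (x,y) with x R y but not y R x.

Enumerating: (w1,w2), (w3,w2), (w3,w4), (w4,w1), (w4,w5), (w4,w6), (w5,w1), (w6,w1).

8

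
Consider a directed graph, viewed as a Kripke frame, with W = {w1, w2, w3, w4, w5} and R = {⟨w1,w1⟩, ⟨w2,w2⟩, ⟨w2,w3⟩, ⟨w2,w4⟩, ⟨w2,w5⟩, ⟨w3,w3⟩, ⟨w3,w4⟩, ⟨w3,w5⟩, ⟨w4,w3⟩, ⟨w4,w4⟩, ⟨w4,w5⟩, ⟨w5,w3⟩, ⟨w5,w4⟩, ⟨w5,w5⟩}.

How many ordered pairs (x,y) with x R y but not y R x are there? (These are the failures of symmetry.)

3

Enumerating: (w2,w3), (w2,w4), (w2,w5).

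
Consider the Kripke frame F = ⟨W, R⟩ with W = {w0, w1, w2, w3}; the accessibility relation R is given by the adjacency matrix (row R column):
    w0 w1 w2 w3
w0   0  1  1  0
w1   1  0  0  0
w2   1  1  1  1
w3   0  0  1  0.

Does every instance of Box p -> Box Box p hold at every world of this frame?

No

Axiom 4 corresponds to the accessibility relation being transitive.
Transitive: no — w0 R w2 and w2 R w3, but not w0 R w3.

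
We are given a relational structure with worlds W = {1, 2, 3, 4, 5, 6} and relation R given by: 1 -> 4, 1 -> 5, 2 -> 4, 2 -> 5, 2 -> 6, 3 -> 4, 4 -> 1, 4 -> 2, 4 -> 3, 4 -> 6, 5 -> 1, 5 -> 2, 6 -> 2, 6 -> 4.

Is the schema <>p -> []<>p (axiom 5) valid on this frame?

No

The schema 5 characterises exactly the Euclidean frames.
Euclidean: no — 1 R 4 and 1 R 5, but not 4 R 5.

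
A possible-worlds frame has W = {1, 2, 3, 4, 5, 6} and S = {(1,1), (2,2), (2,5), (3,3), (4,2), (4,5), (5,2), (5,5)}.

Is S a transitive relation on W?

Transitive: yes — every two-step S-path is closed by a direct edge.

Yes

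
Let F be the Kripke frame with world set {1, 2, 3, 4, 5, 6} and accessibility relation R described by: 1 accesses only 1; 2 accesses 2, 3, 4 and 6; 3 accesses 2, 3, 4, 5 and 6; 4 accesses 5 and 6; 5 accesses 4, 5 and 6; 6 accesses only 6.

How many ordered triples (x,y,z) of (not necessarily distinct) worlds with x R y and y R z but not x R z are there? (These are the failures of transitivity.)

3

Enumerating: (2,3,5), (2,4,5), (4,5,4).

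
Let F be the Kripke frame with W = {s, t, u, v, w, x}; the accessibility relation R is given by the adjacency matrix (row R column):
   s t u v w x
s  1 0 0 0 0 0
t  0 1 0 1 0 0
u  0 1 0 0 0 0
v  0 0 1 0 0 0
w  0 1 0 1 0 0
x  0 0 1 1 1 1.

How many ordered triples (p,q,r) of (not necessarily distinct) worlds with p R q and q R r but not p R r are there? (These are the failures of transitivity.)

Enumerating: (t,v,u), (u,t,v), (v,u,t), (w,v,u), (x,u,t), (x,w,t).

6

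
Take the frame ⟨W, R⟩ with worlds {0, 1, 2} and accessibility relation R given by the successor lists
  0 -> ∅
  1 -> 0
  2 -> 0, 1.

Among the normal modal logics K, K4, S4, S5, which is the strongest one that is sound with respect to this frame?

Transitive (axiom 4): yes — every two-step R-path is closed by a direct edge.
Reflexive (axiom T): no — 0 is not related to itself.
Euclidean (axiom 5): no — 2 R 0 and 2 R 1, but not 0 R 1.
So F validates K, K4; S4 would additionally require R to be reflexive. The strongest is K4.

K4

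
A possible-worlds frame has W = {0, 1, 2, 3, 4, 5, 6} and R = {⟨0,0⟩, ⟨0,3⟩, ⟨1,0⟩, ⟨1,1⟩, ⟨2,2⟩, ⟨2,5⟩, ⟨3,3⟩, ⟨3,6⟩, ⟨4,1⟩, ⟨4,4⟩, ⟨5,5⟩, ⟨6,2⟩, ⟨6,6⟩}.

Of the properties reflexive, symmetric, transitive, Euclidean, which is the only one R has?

Reflexive: yes — every world is R-related to itself.
Symmetric: no — 0 R 3 but not 3 R 0.
Transitive: no — 0 R 3 and 3 R 6, but not 0 R 6.
Euclidean: no — 0 R 3 and 0 R 0, but not 3 R 0.
Only reflexive holds.

reflexive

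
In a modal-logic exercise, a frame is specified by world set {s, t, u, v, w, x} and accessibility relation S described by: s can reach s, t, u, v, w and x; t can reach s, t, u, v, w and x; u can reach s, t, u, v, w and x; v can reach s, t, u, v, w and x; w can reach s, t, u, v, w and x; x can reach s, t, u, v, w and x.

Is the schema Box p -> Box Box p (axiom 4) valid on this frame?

Axiom 4 corresponds to the accessibility relation being transitive.
Transitive: yes — every two-step S-path is closed by a direct edge.

Yes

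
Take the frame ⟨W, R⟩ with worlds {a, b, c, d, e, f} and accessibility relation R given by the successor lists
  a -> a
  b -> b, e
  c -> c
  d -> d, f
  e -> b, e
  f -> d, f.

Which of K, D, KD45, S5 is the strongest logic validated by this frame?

Serial (axiom D): yes — every world has a successor (e.g. a R a).
Euclidean (axiom 5): yes — any two successors of a common world are R-related.
Transitive (axiom 4): yes — every two-step R-path is closed by a direct edge.
Reflexive (axiom T): yes — every world is R-related to itself.
So F validates K, D, KD45, S5. The strongest is S5.

S5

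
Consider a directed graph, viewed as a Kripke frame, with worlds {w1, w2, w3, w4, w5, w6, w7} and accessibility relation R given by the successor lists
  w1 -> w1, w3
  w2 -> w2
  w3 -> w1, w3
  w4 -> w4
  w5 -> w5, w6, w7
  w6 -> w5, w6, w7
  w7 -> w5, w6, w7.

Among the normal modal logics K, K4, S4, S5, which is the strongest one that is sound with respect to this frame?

Transitive (axiom 4): yes — every two-step R-path is closed by a direct edge.
Reflexive (axiom T): yes — every world is R-related to itself.
Euclidean (axiom 5): yes — any two successors of a common world are R-related.
So F validates K, K4, S4, S5. The strongest is S5.

S5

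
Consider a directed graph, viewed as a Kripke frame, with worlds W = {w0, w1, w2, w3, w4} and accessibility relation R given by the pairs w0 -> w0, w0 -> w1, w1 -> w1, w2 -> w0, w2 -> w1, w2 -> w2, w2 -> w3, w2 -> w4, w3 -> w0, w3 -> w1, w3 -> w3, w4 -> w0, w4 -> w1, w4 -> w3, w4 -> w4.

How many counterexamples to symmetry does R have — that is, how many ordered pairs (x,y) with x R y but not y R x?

Enumerating: (w0,w1), (w2,w0), (w2,w1), (w2,w3), (w2,w4), (w3,w0), (w3,w1), (w4,w0), (w4,w1), (w4,w3).

10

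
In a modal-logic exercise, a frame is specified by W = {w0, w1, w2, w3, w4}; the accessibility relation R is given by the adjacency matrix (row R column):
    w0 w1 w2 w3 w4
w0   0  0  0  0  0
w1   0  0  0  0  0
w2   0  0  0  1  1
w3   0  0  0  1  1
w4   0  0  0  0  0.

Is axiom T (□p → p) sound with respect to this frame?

No

By correspondence theory, T is valid on a frame iff R is reflexive.
Reflexive: no — w0 is not related to itself.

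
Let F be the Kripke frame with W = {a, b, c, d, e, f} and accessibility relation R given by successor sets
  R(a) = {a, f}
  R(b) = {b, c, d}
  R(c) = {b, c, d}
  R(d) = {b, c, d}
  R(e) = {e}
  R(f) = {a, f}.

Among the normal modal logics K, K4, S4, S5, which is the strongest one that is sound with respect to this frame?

Transitive (axiom 4): yes — every two-step R-path is closed by a direct edge.
Reflexive (axiom T): yes — every world is R-related to itself.
Euclidean (axiom 5): yes — any two successors of a common world are R-related.
So F validates K, K4, S4, S5. The strongest is S5.

S5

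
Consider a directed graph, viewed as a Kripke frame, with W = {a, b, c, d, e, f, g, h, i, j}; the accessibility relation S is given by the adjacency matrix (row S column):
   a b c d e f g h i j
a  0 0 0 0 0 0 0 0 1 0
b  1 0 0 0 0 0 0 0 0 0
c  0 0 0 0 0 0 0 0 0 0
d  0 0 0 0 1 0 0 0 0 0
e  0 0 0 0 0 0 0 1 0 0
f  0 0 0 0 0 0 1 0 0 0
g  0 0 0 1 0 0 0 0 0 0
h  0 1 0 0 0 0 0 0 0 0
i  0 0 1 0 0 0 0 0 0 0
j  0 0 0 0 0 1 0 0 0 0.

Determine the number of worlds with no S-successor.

Enumerating: c.

1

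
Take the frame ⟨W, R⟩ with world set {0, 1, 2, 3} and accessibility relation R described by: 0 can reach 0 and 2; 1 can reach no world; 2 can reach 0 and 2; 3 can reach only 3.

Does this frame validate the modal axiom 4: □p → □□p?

Yes

Axiom 4 corresponds to the accessibility relation being transitive.
Transitive: yes — every two-step R-path is closed by a direct edge.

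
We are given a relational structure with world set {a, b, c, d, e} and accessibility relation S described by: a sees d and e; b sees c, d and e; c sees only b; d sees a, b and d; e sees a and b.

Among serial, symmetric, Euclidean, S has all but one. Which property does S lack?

Euclidean

Serial: yes — every world has a successor (e.g. a S d).
Symmetric: yes — every pair in S has its reverse in S.
Euclidean: no — a S d and a S e, but not d S e.
Only Euclidean fails.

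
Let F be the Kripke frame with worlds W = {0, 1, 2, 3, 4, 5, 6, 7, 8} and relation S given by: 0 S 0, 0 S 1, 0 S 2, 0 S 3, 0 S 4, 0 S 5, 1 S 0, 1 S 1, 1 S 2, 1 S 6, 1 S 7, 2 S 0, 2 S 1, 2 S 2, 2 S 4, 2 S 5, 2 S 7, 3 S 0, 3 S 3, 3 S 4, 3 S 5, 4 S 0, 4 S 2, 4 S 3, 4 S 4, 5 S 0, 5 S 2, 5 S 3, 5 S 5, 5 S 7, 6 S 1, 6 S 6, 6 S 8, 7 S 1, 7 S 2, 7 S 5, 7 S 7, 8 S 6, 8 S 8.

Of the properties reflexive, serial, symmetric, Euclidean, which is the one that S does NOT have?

Euclidean

Reflexive: yes — every world is S-related to itself.
Serial: yes — every world has a successor (e.g. 0 S 0).
Symmetric: yes — every pair in S has its reverse in S.
Euclidean: no — 0 S 1 and 0 S 3, but not 1 S 3.
Only Euclidean fails.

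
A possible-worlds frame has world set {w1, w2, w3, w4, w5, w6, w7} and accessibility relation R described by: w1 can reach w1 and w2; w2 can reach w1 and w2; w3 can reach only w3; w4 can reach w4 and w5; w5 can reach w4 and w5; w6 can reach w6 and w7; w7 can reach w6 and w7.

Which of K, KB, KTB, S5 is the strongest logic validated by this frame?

Symmetric (axiom B): yes — every pair in R has its reverse in R.
Reflexive (axiom T): yes — every world is R-related to itself.
Euclidean (axiom 5): yes — any two successors of a common world are R-related.
So F validates K, KB, KTB, S5. The strongest is S5.

S5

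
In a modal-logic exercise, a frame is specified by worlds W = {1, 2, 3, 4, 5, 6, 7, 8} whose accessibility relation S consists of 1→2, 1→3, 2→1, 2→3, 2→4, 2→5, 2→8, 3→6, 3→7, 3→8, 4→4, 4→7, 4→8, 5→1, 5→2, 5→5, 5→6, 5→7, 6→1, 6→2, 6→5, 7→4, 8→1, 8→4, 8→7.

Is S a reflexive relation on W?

No

Reflexive: no — 1 is not related to itself.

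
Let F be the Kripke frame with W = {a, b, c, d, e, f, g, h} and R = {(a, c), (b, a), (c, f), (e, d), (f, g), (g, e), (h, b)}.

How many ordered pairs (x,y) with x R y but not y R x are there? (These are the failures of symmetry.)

Enumerating: (a,c), (b,a), (c,f), (e,d), (f,g), (g,e), (h,b).

7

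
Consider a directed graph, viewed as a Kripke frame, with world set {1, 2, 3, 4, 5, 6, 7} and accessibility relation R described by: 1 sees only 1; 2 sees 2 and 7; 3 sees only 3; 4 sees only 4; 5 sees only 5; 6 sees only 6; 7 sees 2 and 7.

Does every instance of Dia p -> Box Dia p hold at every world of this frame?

Yes

Axiom 5 corresponds to the accessibility relation being Euclidean.
Euclidean: yes — any two successors of a common world are R-related.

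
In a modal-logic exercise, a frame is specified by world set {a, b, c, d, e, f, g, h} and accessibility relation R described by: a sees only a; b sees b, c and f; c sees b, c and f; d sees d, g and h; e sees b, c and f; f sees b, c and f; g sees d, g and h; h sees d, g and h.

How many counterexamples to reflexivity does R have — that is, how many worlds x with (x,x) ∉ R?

1

Enumerating: e.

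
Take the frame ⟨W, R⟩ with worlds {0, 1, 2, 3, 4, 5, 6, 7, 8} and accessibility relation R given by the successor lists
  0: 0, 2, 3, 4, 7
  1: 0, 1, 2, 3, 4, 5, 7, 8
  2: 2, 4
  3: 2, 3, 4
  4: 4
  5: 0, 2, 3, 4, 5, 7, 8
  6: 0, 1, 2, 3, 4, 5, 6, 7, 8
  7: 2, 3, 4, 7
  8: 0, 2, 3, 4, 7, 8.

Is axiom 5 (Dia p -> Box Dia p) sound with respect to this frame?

The schema 5 characterises exactly the Euclidean frames.
Euclidean: no — 0 R 2 and 0 R 3, but not 2 R 3.

No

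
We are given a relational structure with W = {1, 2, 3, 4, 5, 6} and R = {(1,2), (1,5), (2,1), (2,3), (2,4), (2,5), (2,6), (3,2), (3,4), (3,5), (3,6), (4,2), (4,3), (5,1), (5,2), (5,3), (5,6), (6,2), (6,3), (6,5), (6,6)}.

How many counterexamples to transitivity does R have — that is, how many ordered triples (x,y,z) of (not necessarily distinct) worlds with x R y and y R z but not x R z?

35

Enumerating: (1,2,1), (1,2,3), (1,2,4), (1,2,6), (1,5,1), (1,5,3), (1,5,6), (2,1,2), (2,3,2), (2,4,2), (2,5,2), (2,6,2), … and 23 more.
Total: 35.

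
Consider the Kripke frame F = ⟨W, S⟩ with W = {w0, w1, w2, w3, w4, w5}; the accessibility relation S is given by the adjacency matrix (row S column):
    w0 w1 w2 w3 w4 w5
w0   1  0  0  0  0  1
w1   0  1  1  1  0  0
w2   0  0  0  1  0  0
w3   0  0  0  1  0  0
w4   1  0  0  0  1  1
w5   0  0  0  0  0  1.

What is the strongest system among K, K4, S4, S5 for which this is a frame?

Transitive (axiom 4): yes — every two-step S-path is closed by a direct edge.
Reflexive (axiom T): no — w2 is not related to itself.
Euclidean (axiom 5): no — w1 S w3 and w1 S w2, but not w3 S w2.
So F validates K, K4; S4 would additionally require S to be reflexive. The strongest is K4.

K4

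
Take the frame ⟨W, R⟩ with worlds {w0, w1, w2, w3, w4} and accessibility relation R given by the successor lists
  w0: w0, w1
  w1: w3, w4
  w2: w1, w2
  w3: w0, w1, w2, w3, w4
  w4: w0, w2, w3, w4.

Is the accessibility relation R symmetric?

Symmetric: no — w0 R w1 but not w1 R w0.

No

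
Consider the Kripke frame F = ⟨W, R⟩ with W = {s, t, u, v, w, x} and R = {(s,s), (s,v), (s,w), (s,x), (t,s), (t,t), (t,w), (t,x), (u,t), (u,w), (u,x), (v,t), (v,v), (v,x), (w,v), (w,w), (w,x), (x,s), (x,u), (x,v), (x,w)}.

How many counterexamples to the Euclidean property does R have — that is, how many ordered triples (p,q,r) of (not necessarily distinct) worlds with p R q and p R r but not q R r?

26

Enumerating: (s,v,s), (s,v,w), (s,w,s), (s,x,x), (t,s,t), (t,w,s), (t,w,t), (t,x,t), (t,x,x), (u,w,t), (u,x,t), (u,x,x), … and 14 more.
Total: 26.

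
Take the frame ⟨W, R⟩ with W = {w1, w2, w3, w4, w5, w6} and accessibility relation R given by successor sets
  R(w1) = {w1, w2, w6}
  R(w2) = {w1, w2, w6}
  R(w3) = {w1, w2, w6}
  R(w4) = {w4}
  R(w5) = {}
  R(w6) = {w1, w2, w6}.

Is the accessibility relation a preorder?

No

Reflexive: no — w3 is not related to itself.
Transitive: yes — every two-step R-path is closed by a direct edge.
So R is not a preorder.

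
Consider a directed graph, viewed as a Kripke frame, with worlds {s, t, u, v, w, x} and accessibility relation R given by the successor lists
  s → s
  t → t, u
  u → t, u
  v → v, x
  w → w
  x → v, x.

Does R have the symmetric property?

Symmetric: yes — every pair in R has its reverse in R.

Yes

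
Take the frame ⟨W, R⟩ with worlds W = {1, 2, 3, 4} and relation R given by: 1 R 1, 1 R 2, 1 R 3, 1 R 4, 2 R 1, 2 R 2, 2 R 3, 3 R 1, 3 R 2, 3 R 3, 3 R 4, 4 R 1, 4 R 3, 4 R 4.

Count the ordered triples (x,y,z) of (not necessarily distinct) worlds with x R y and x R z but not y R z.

4

Enumerating: (1,2,4), (1,4,2), (3,2,4), (3,4,2).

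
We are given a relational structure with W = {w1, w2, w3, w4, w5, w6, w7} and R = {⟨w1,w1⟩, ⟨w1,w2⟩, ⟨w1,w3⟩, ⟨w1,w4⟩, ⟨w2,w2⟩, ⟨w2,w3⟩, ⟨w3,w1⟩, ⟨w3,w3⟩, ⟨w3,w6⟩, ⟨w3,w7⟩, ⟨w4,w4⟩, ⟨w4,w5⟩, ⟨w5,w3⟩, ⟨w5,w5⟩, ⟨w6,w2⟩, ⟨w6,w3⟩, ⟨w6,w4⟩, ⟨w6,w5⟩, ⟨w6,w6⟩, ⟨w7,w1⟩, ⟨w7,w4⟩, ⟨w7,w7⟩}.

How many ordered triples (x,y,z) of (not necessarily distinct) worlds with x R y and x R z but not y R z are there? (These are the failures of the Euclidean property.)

31

Enumerating: (w1,w2,w1), (w1,w2,w4), (w1,w3,w2), (w1,w3,w4), (w1,w4,w1), (w1,w4,w2), (w1,w4,w3), (w2,w3,w2), (w3,w1,w6), (w3,w1,w7), (w3,w6,w1), (w3,w6,w7), … and 19 more.
Total: 31.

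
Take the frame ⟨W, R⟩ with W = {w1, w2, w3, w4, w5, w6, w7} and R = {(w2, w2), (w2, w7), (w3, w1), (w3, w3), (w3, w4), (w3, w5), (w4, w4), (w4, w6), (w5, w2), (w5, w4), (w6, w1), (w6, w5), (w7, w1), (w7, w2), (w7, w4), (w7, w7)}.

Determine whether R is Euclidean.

No

Euclidean: no — w3 R w1 and w3 R w4, but not w1 R w4.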